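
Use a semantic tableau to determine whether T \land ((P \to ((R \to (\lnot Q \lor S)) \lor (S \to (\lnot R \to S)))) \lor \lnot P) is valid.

Assume the negation and expand:
Initial set: {\lnot (T \land ((P \to ((R \to (\lnot Q \lor S)) \lor (S \to (\lnot R \to S)))) \lor \lnot P))}.
\lnot (T \land ((P \to ((R \to (\lnot Q \lor S)) \lor (S \to (\lnot R \to S)))) \lor \lnot P)): β-rule — branch into \lnot T  //  \lnot ((P \to ((R \to (\lnot Q \lor S)) \lor (S \to (\lnot R \to S)))) \lor \lnot P).
  branch 1 (add \lnot T):
    ○ open, literals {T=0}.
  branch 2 (add \lnot ((P \to ((R \to (\lnot Q \lor S)) \lor (S \to (\lnot R \to S)))) \lor \lnot P)):
    \lnot ((P \to ((R \to (\lnot Q \lor S)) \lor (S \to (\lnot R \to S)))) \lor \lnot P): α-rule — add \lnot (P \to ((R \to (\lnot Q \lor S)) \lor (S \to (\lnot R \to S)))), \lnot \lnot P.
    \lnot (P \to ((R \to (\lnot Q \lor S)) \lor (S \to (\lnot R \to S)))): α-rule — add P, \lnot ((R \to (\lnot Q \lor S)) \lor (S \to (\lnot R \to S))).
    \lnot ((R \to (\lnot Q \lor S)) \lor (S \to (\lnot R \to S))): α-rule — add \lnot (R \to (\lnot Q \lor S)), \lnot (S \to (\lnot R \to S)).
    \lnot (R \to (\lnot Q \lor S)): α-rule — add R, \lnot (\lnot Q \lor S).
    \lnot (S \to (\lnot R \to S)): α-rule — add S, \lnot (\lnot R \to S).
    \lnot (\lnot Q \lor S): α-rule — add \lnot \lnot Q, \lnot S.
    × closes — contains both S and \lnot S.
1 branch closed, 1 open.
An open branch gives a countermodel: T=0 (unmentioned atoms arbitrary); under it the original formula is false.

Not valid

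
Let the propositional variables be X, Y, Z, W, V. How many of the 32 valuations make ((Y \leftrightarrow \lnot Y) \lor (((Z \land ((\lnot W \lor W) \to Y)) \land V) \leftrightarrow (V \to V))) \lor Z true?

16

Initial set: {(((Y \leftrightarrow \lnot Y) \lor (((Z \land ((\lnot W \lor W) \to Y)) \land V) \leftrightarrow (V \to V))) \lor Z)}.
(((Y \leftrightarrow \lnot Y) \lor (((Z \land ((\lnot W \lor W) \to Y)) \land V) \leftrightarrow (V \to V))) \lor Z): β-rule — branch into ((Y \leftrightarrow \lnot Y) \lor (((Z \land ((\lnot W \lor W) \to Y)) \land V) \leftrightarrow (V \to V)))  //  Z.
  branch 1 (add ((Y \leftrightarrow \lnot Y) \lor (((Z \land ((\lnot W \lor W) \to Y)) \land V) \leftrightarrow (V \to V)))):
    ((Y \leftrightarrow \lnot Y) \lor (((Z \land ((\lnot W \lor W) \to Y)) \land V) \leftrightarrow (V \to V))): β-rule — branch into (Y \leftrightarrow \lnot Y)  //  (((Z \land ((\lnot W \lor W) \to Y)) \land V) \leftrightarrow (V \to V)).
      branch 1.1 (add (Y \leftrightarrow \lnot Y)):
        (Y \leftrightarrow \lnot Y): β-rule — branch into Y, \lnot Y  //  \lnot Y, \lnot \lnot Y.
          branch 1.1.1 (add Y, \lnot Y):
            × closes — contains both Y and \lnot Y.
          branch 1.1.2 (add \lnot Y, \lnot \lnot Y):
            × closes — contains both Y and \lnot Y.
      branch 1.2 (add (((Z \land ((\lnot W \lor W) \to Y)) \land V) \leftrightarrow (V \to V))):
        (((Z \land ((\lnot W \lor W) \to Y)) \land V) \leftrightarrow (V \to V)): β-rule — branch into ((Z \land ((\lnot W \lor W) \to Y)) \land V), (V \to V)  //  \lnot ((Z \land ((\lnot W \lor W) \to Y)) \land V), \lnot (V \to V).
          branch 1.2.1 (add ((Z \land ((\lnot W \lor W) \to Y)) \land V), (V \to V)):
            ((Z \land ((\lnot W \lor W) \to Y)) \land V): α-rule — add (Z \land ((\lnot W \lor W) \to Y)), V.
            (Z \land ((\lnot W \lor W) \to Y)): α-rule — add Z, ((\lnot W \lor W) \to Y).
            (V \to V): β-rule — branch into \lnot V  //  V.
              branch 1.2.1.1 (add \lnot V):
                × closes — contains both V and \lnot V.
              branch 1.2.1.2 (add V):
                ((\lnot W \lor W) \to Y): β-rule — branch into \lnot (\lnot W \lor W)  //  Y.
                  branch 1.2.1.2.1 (add \lnot (\lnot W \lor W)):
                    \lnot (\lnot W \lor W): α-rule — add \lnot \lnot W, \lnot W.
                    × closes — contains both W and \lnot W.
                  branch 1.2.1.2.2 (add Y):
                    ○ open, literals {V=T, Y=T, Z=T}.
          branch 1.2.2 (add \lnot ((Z \land ((\lnot W \lor W) \to Y)) \land V), \lnot (V \to V)):
            \lnot (V \to V): α-rule — add V, \lnot V.
            × closes — contains both V and \lnot V.
  branch 2 (add Z):
    ○ open, literals {Z=T}.
5 branches closed, 2 open.
Each open branch fixes some atoms; the unmentioned ones are free. Counting distinct full assignments: branch {V=T, Y=T, Z=T} (X, W) contributes 4 new; branch {Z=T} (X, Y, W, V) contributes 12 new. Total: 16.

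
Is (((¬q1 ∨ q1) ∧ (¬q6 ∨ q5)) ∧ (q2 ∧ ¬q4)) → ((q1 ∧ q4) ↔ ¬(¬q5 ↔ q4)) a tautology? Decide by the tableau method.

Assume the negation and expand:
Initial set: {¬((((¬q1 ∨ q1) ∧ (¬q6 ∨ q5)) ∧ (q2 ∧ ¬q4)) → ((q1 ∧ q4) ↔ ¬(¬q5 ↔ q4)))}.
¬((((¬q1 ∨ q1) ∧ (¬q6 ∨ q5)) ∧ (q2 ∧ ¬q4)) → ((q1 ∧ q4) ↔ ¬(¬q5 ↔ q4))): α-rule — add (((¬q1 ∨ q1) ∧ (¬q6 ∨ q5)) ∧ (q2 ∧ ¬q4)), ¬((q1 ∧ q4) ↔ ¬(¬q5 ↔ q4)).
(((¬q1 ∨ q1) ∧ (¬q6 ∨ q5)) ∧ (q2 ∧ ¬q4)): α-rule — add ((¬q1 ∨ q1) ∧ (¬q6 ∨ q5)), (q2 ∧ ¬q4).
((¬q1 ∨ q1) ∧ (¬q6 ∨ q5)): α-rule — add (¬q1 ∨ q1), (¬q6 ∨ q5).
(q2 ∧ ¬q4): α-rule — add q2, ¬q4.
¬((q1 ∧ q4) ↔ ¬(¬q5 ↔ q4)): β-rule — branch into (q1 ∧ q4), ¬¬(¬q5 ↔ q4)  //  ¬(q1 ∧ q4), ¬(¬q5 ↔ q4).
  branch 1 (add (q1 ∧ q4), ¬¬(¬q5 ↔ q4)):
    (q1 ∧ q4): α-rule — add q1, q4.
    × closes — contains both q4 and ¬q4.
  branch 2 (add ¬(q1 ∧ q4), ¬(¬q5 ↔ q4)):
    (¬q1 ∨ q1): β-rule — branch into ¬q1  //  q1.
      branch 2.1 (add ¬q1):
        (¬q6 ∨ q5): β-rule — branch into ¬q6  //  q5.
          branch 2.1.1 (add ¬q6):
            ¬(q1 ∧ q4): β-rule — branch into ¬q1  //  ¬q4.
              branch 2.1.1.1 (add ¬q1):
                ¬(¬q5 ↔ q4): β-rule — branch into ¬q5, ¬q4  //  ¬¬q5, q4.
                  branch 2.1.1.1.1 (add ¬q5, ¬q4):
                    ○ open, literals {q1=0, q2=1, q4=0, q5=0, q6=0}.
                  branch 2.1.1.1.2 (add ¬¬q5, q4):
                    × closes — contains both q4 and ¬q4.
              branch 2.1.1.2 (add ¬q4):
                ¬(¬q5 ↔ q4): β-rule — branch into ¬q5, ¬q4  //  ¬¬q5, q4.
                  branch 2.1.1.2.1 (add ¬q5, ¬q4):
                    ○ open, literals {q1=0, q2=1, q4=0, q5=0, q6=0}.
                  branch 2.1.1.2.2 (add ¬¬q5, q4):
                    × closes — contains both q4 and ¬q4.
          branch 2.1.2 (add q5):
            ¬(q1 ∧ q4): β-rule — branch into ¬q1  //  ¬q4.
              branch 2.1.2.1 (add ¬q1):
                ¬(¬q5 ↔ q4): β-rule — branch into ¬q5, ¬q4  //  ¬¬q5, q4.
                  branch 2.1.2.1.1 (add ¬q5, ¬q4):
                    × closes — contains both q5 and ¬q5.
                  branch 2.1.2.1.2 (add ¬¬q5, q4):
                    × closes — contains both q4 and ¬q4.
              branch 2.1.2.2 (add ¬q4):
                ¬(¬q5 ↔ q4): β-rule — branch into ¬q5, ¬q4  //  ¬¬q5, q4.
                  branch 2.1.2.2.1 (add ¬q5, ¬q4):
                    × closes — contains both q5 and ¬q5.
                  branch 2.1.2.2.2 (add ¬¬q5, q4):
                    × closes — contains both q4 and ¬q4.
      branch 2.2 (add q1):
        (¬q6 ∨ q5): β-rule — branch into ¬q6  //  q5.
          branch 2.2.1 (add ¬q6):
            ¬(q1 ∧ q4): β-rule — branch into ¬q1  //  ¬q4.
              branch 2.2.1.1 (add ¬q1):
                × closes — contains both q1 and ¬q1.
              branch 2.2.1.2 (add ¬q4):
                ¬(¬q5 ↔ q4): β-rule — branch into ¬q5, ¬q4  //  ¬¬q5, q4.
                  branch 2.2.1.2.1 (add ¬q5, ¬q4):
                    ○ open, literals {q1=1, q2=1, q4=0, q5=0, q6=0}.
                  branch 2.2.1.2.2 (add ¬¬q5, q4):
                    × closes — contains both q4 and ¬q4.
          branch 2.2.2 (add q5):
            ¬(q1 ∧ q4): β-rule — branch into ¬q1  //  ¬q4.
              branch 2.2.2.1 (add ¬q1):
                × closes — contains both q1 and ¬q1.
              branch 2.2.2.2 (add ¬q4):
                ¬(¬q5 ↔ q4): β-rule — branch into ¬q5, ¬q4  //  ¬¬q5, q4.
                  branch 2.2.2.2.1 (add ¬q5, ¬q4):
                    × closes — contains both q5 and ¬q5.
                  branch 2.2.2.2.2 (add ¬¬q5, q4):
                    × closes — contains both q4 and ¬q4.
12 branches closed, 3 open.
An open branch gives a countermodel: q1=0, q2=1, q4=0, q5=0, q6=0 (unmentioned atoms arbitrary); under it the original formula is false.

Not valid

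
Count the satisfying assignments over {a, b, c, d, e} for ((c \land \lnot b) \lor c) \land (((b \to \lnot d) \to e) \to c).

16

Initial set: {T (((c \land \lnot b) \lor c) \land (((b \to \lnot d) \to e) \to c))}.
T (((c \land \lnot b) \lor c) \land (((b \to \lnot d) \to e) \to c)): α-rule — add T ((c \land \lnot b) \lor c), T (((b \to \lnot d) \to e) \to c).
T ((c \land \lnot b) \lor c): β-rule — branch into T (c \land \lnot b)  //  T c.
  branch 1 (add T (c \land \lnot b)):
    T (c \land \lnot b): α-rule — add T c, T \lnot b.
    T (((b \to \lnot d) \to e) \to c): β-rule — branch into F ((b \to \lnot d) \to e)  //  T c.
      branch 1.1 (add F ((b \to \lnot d) \to e)):
        F ((b \to \lnot d) \to e): α-rule — add T (b \to \lnot d), F e.
        T (b \to \lnot d): β-rule — branch into F b  //  T \lnot d.
          branch 1.1.1 (add F b):
            ○ open, literals {b=0, c=1, e=0}.
          branch 1.1.2 (add T \lnot d):
            ○ open, literals {b=0, c=1, d=0, e=0}.
      branch 1.2 (add T c):
        ○ open, literals {b=0, c=1}.
  branch 2 (add T c):
    T (((b \to \lnot d) \to e) \to c): β-rule — branch into F ((b \to \lnot d) \to e)  //  T c.
      branch 2.1 (add F ((b \to \lnot d) \to e)):
        F ((b \to \lnot d) \to e): α-rule — add T (b \to \lnot d), F e.
        T (b \to \lnot d): β-rule — branch into F b  //  T \lnot d.
          branch 2.1.1 (add F b):
            ○ open, literals {b=0, c=1, e=0}.
          branch 2.1.2 (add T \lnot d):
            ○ open, literals {c=1, d=0, e=0}.
      branch 2.2 (add T c):
        ○ open, literals {c=1}.
0 branches closed, 6 open.
Each open branch fixes some atoms; the unmentioned ones are free. Counting distinct full assignments: branch {b=0, c=1, e=0} (a, d) contributes 4 new; branch {b=0, c=1, d=0, e=0} (a) contributes 0 new; branch {b=0, c=1} (a, d, e) contributes 4 new; branch {b=0, c=1, e=0} (a, d) contributes 0 new; branch {c=1, d=0, e=0} (a, b) contributes 2 new; branch {c=1} (a, b, d, e) contributes 6 new. Total: 16.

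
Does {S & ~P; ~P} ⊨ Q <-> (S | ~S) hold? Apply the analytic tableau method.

No

Initial set: {(S & ~P); ~P; ~(Q <-> (S | ~S))}.
(S & ~P): α-rule — add S, ~P.
~(Q <-> (S | ~S)): β-rule — branch into Q, ~(S | ~S)  //  ~Q, (S | ~S).
  branch 1 (add Q, ~(S | ~S)):
    ~(S | ~S): α-rule — add ~S, ~~S.
    × closes — contains both S and ~S.
  branch 2 (add ~Q, (S | ~S)):
    (S | ~S): β-rule — branch into S  //  ~S.
      branch 2.1 (add S):
        ○ open, literals {P=0, Q=0, S=1}.
      branch 2.2 (add ~S):
        × closes — contains both S and ~S.
2 branches closed, 1 open.
An open branch gives a countermodel: P=0, Q=0, S=1 (unmentioned atoms arbitrary); the premises hold there but the conclusion fails.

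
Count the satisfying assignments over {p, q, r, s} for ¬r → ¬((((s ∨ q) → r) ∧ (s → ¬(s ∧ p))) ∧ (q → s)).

14

Initial set: {(¬r → ¬((((s ∨ q) → r) ∧ (s → ¬(s ∧ p))) ∧ (q → s)))}.
(¬r → ¬((((s ∨ q) → r) ∧ (s → ¬(s ∧ p))) ∧ (q → s))): β-rule — branch into ¬¬r  //  ¬((((s ∨ q) → r) ∧ (s → ¬(s ∧ p))) ∧ (q → s)).
  branch 1 (add ¬¬r):
    ○ open, literals {r=true}.
  branch 2 (add ¬((((s ∨ q) → r) ∧ (s → ¬(s ∧ p))) ∧ (q → s))):
    ¬((((s ∨ q) → r) ∧ (s → ¬(s ∧ p))) ∧ (q → s)): β-rule — branch into ¬(((s ∨ q) → r) ∧ (s → ¬(s ∧ p)))  //  ¬(q → s).
      branch 2.1 (add ¬(((s ∨ q) → r) ∧ (s → ¬(s ∧ p)))):
        ¬(((s ∨ q) → r) ∧ (s → ¬(s ∧ p))): β-rule — branch into ¬((s ∨ q) → r)  //  ¬(s → ¬(s ∧ p)).
          branch 2.1.1 (add ¬((s ∨ q) → r)):
            ¬((s ∨ q) → r): α-rule — add (s ∨ q), ¬r.
            (s ∨ q): β-rule — branch into s  //  q.
              branch 2.1.1.1 (add s):
                ○ open, literals {r=false, s=true}.
              branch 2.1.1.2 (add q):
                ○ open, literals {q=true, r=false}.
          branch 2.1.2 (add ¬(s → ¬(s ∧ p))):
            ¬(s → ¬(s ∧ p)): α-rule — add s, ¬¬(s ∧ p).
            ¬¬(s ∧ p): α-rule — add s, p.
            ○ open, literals {p=true, s=true}.
      branch 2.2 (add ¬(q → s)):
        ¬(q → s): α-rule — add q, ¬s.
        ○ open, literals {q=true, s=false}.
0 branches closed, 5 open.
Each open branch fixes some atoms; the unmentioned ones are free. Counting distinct full assignments: branch {r=true} (p, q, s) contributes 8 new; branch {r=false, s=true} (p, q) contributes 4 new; branch {q=true, r=false} (p, s) contributes 2 new; branch {p=true, s=true} (q, r) contributes 0 new; branch {q=true, s=false} (p, r) contributes 0 new. Total: 14.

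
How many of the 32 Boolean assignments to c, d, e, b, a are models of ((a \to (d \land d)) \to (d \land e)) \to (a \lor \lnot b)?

Initial set: {(((a \to (d \land d)) \to (d \land e)) \to (a \lor \lnot b))}.
(((a \to (d \land d)) \to (d \land e)) \to (a \lor \lnot b)): β-rule — branch into \lnot ((a \to (d \land d)) \to (d \land e))  //  (a \lor \lnot b).
  branch 1 (add \lnot ((a \to (d \land d)) \to (d \land e))):
    \lnot ((a \to (d \land d)) \to (d \land e)): α-rule — add (a \to (d \land d)), \lnot (d \land e).
    (a \to (d \land d)): β-rule — branch into \lnot a  //  (d \land d).
      branch 1.1 (add \lnot a):
        \lnot (d \land e): β-rule — branch into \lnot d  //  \lnot e.
          branch 1.1.1 (add \lnot d):
            ○ open, literals {a=F, d=F}.
          branch 1.1.2 (add \lnot e):
            ○ open, literals {a=F, e=F}.
      branch 1.2 (add (d \land d)):
        (d \land d): α-rule — add d, d.
        \lnot (d \land e): β-rule — branch into \lnot d  //  \lnot e.
          branch 1.2.1 (add \lnot d):
            × closes — contains both d and \lnot d.
          branch 1.2.2 (add \lnot e):
            ○ open, literals {d=T, e=F}.
  branch 2 (add (a \lor \lnot b)):
    (a \lor \lnot b): β-rule — branch into a  //  \lnot b.
      branch 2.1 (add a):
        ○ open, literals {a=T}.
      branch 2.2 (add \lnot b):
        ○ open, literals {b=F}.
1 branch closed, 5 open.
Each open branch fixes some atoms; the unmentioned ones are free. Counting distinct full assignments: branch {a=F, d=F} (c, e, b) contributes 8 new; branch {a=F, e=F} (c, d, b) contributes 4 new; branch {d=T, e=F} (c, b, a) contributes 4 new; branch {a=T} (c, d, e, b) contributes 12 new; branch {b=F} (c, d, e, a) contributes 2 new. Total: 30.

30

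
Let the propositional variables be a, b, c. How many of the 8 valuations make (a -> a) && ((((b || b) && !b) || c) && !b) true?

2

Initial set: {T ((a -> a) && ((((b || b) && !b) || c) && !b))}.
T ((a -> a) && ((((b || b) && !b) || c) && !b)): α-rule — add T (a -> a), T ((((b || b) && !b) || c) && !b).
T ((((b || b) && !b) || c) && !b): α-rule — add T (((b || b) && !b) || c), T !b.
T (a -> a): β-rule — branch into F a  //  T a.
  branch 1 (add F a):
    T (((b || b) && !b) || c): β-rule — branch into T ((b || b) && !b)  //  T c.
      branch 1.1 (add T ((b || b) && !b)):
        T ((b || b) && !b): α-rule — add T (b || b), T !b.
        T (b || b): β-rule — branch into T b  //  T b.
          branch 1.1.1 (add T b):
            × closes — contains both b and !b.
          branch 1.1.2 (add T b):
            × closes — contains both b and !b.
      branch 1.2 (add T c):
        ○ open, literals {a=0, b=0, c=1}.
  branch 2 (add T a):
    T (((b || b) && !b) || c): β-rule — branch into T ((b || b) && !b)  //  T c.
      branch 2.1 (add T ((b || b) && !b)):
        T ((b || b) && !b): α-rule — add T (b || b), T !b.
        T (b || b): β-rule — branch into T b  //  T b.
          branch 2.1.1 (add T b):
            × closes — contains both b and !b.
          branch 2.1.2 (add T b):
            × closes — contains both b and !b.
      branch 2.2 (add T c):
        ○ open, literals {a=1, b=0, c=1}.
4 branches closed, 2 open.
Each open branch fixes some atoms; the unmentioned ones are free. Counting distinct full assignments: branch {a=0, b=0, c=1} (none free) contributes 1 new; branch {a=1, b=0, c=1} (none free) contributes 1 new. Total: 2.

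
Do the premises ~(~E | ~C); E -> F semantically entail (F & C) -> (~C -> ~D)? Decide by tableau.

Initial set: {~(~E | ~C); (E -> F); ~((F & C) -> (~C -> ~D))}.
~(~E | ~C): α-rule — add ~~E, ~~C.
~((F & C) -> (~C -> ~D)): α-rule — add (F & C), ~(~C -> ~D).
(F & C): α-rule — add F, C.
~(~C -> ~D): α-rule — add ~C, ~~D.
× closes — contains both C and ~C.
All 1 branch closes.
Every branch closed, so the premises entail the conclusion.

Yes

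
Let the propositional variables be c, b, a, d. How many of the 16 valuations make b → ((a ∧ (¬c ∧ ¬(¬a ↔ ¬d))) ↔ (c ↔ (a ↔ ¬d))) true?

Initial set: {(b → ((a ∧ (¬c ∧ ¬(¬a ↔ ¬d))) ↔ (c ↔ (a ↔ ¬d))))}.
(b → ((a ∧ (¬c ∧ ¬(¬a ↔ ¬d))) ↔ (c ↔ (a ↔ ¬d)))): β-rule — branch into ¬b  //  ((a ∧ (¬c ∧ ¬(¬a ↔ ¬d))) ↔ (c ↔ (a ↔ ¬d))).
  branch 1 (add ¬b):
    ○ open, literals {b=false}.
  branch 2 (add ((a ∧ (¬c ∧ ¬(¬a ↔ ¬d))) ↔ (c ↔ (a ↔ ¬d)))):
    ((a ∧ (¬c ∧ ¬(¬a ↔ ¬d))) ↔ (c ↔ (a ↔ ¬d))): β-rule — branch into (a ∧ (¬c ∧ ¬(¬a ↔ ¬d))), (c ↔ (a ↔ ¬d))  //  ¬(a ∧ (¬c ∧ ¬(¬a ↔ ¬d))), ¬(c ↔ (a ↔ ¬d)).
      branch 2.1 (add (a ∧ (¬c ∧ ¬(¬a ↔ ¬d))), (c ↔ (a ↔ ¬d))):
        (a ∧ (¬c ∧ ¬(¬a ↔ ¬d))): α-rule — add a, (¬c ∧ ¬(¬a ↔ ¬d)).
        (¬c ∧ ¬(¬a ↔ ¬d)): α-rule — add ¬c, ¬(¬a ↔ ¬d).
        (c ↔ (a ↔ ¬d)): β-rule — branch into c, (a ↔ ¬d)  //  ¬c, ¬(a ↔ ¬d).
          branch 2.1.1 (add c, (a ↔ ¬d)):
            × closes — contains both c and ¬c.
          branch 2.1.2 (add ¬c, ¬(a ↔ ¬d)):
            ¬(¬a ↔ ¬d): β-rule — branch into ¬a, ¬¬d  //  ¬¬a, ¬d.
              branch 2.1.2.1 (add ¬a, ¬¬d):
                × closes — contains both a and ¬a.
              branch 2.1.2.2 (add ¬¬a, ¬d):
                ¬(a ↔ ¬d): β-rule — branch into a, ¬¬d  //  ¬a, ¬d.
                  branch 2.1.2.2.1 (add a, ¬¬d):
                    × closes — contains both d and ¬d.
                  branch 2.1.2.2.2 (add ¬a, ¬d):
                    × closes — contains both a and ¬a.
      branch 2.2 (add ¬(a ∧ (¬c ∧ ¬(¬a ↔ ¬d))), ¬(c ↔ (a ↔ ¬d))):
        ¬(a ∧ (¬c ∧ ¬(¬a ↔ ¬d))): β-rule — branch into ¬a  //  ¬(¬c ∧ ¬(¬a ↔ ¬d)).
          branch 2.2.1 (add ¬a):
            ¬(c ↔ (a ↔ ¬d)): β-rule — branch into c, ¬(a ↔ ¬d)  //  ¬c, (a ↔ ¬d).
              branch 2.2.1.1 (add c, ¬(a ↔ ¬d)):
                ¬(a ↔ ¬d): β-rule — branch into a, ¬¬d  //  ¬a, ¬d.
                  branch 2.2.1.1.1 (add a, ¬¬d):
                    × closes — contains both a and ¬a.
                  branch 2.2.1.1.2 (add ¬a, ¬d):
                    ○ open, literals {a=false, c=true, d=false}.
              branch 2.2.1.2 (add ¬c, (a ↔ ¬d)):
                (a ↔ ¬d): β-rule — branch into a, ¬d  //  ¬a, ¬¬d.
                  branch 2.2.1.2.1 (add a, ¬d):
                    × closes — contains both a and ¬a.
                  branch 2.2.1.2.2 (add ¬a, ¬¬d):
                    ○ open, literals {a=false, c=false, d=true}.
          branch 2.2.2 (add ¬(¬c ∧ ¬(¬a ↔ ¬d))):
            ¬(c ↔ (a ↔ ¬d)): β-rule — branch into c, ¬(a ↔ ¬d)  //  ¬c, (a ↔ ¬d).
              branch 2.2.2.1 (add c, ¬(a ↔ ¬d)):
                ¬(¬c ∧ ¬(¬a ↔ ¬d)): β-rule — branch into ¬¬c  //  ¬¬(¬a ↔ ¬d).
                  branch 2.2.2.1.1 (add ¬¬c):
                    ¬(a ↔ ¬d): β-rule — branch into a, ¬¬d  //  ¬a, ¬d.
                      branch 2.2.2.1.1.1 (add a, ¬¬d):
                        ○ open, literals {a=true, c=true, d=true}.
                      branch 2.2.2.1.1.2 (add ¬a, ¬d):
                        ○ open, literals {a=false, c=true, d=false}.
                  branch 2.2.2.1.2 (add ¬¬(¬a ↔ ¬d)):
                    ¬(a ↔ ¬d): β-rule — branch into a, ¬¬d  //  ¬a, ¬d.
                      branch 2.2.2.1.2.1 (add a, ¬¬d):
                        ¬¬(¬a ↔ ¬d): β-rule — branch into ¬a, ¬d  //  ¬¬a, ¬¬d.
                          branch 2.2.2.1.2.1.1 (add ¬a, ¬d):
                            × closes — contains both a and ¬a.
                          branch 2.2.2.1.2.1.2 (add ¬¬a, ¬¬d):
                            ○ open, literals {a=true, c=true, d=true}.
                      branch 2.2.2.1.2.2 (add ¬a, ¬d):
                        ¬¬(¬a ↔ ¬d): β-rule — branch into ¬a, ¬d  //  ¬¬a, ¬¬d.
                          branch 2.2.2.1.2.2.1 (add ¬a, ¬d):
                            ○ open, literals {a=false, c=true, d=false}.
                          branch 2.2.2.1.2.2.2 (add ¬¬a, ¬¬d):
                            × closes — contains both a and ¬a.
              branch 2.2.2.2 (add ¬c, (a ↔ ¬d)):
                ¬(¬c ∧ ¬(¬a ↔ ¬d)): β-rule — branch into ¬¬c  //  ¬¬(¬a ↔ ¬d).
                  branch 2.2.2.2.1 (add ¬¬c):
                    × closes — contains both c and ¬c.
                  branch 2.2.2.2.2 (add ¬¬(¬a ↔ ¬d)):
                    (a ↔ ¬d): β-rule — branch into a, ¬d  //  ¬a, ¬¬d.
                      branch 2.2.2.2.2.1 (add a, ¬d):
                        ¬¬(¬a ↔ ¬d): β-rule — branch into ¬a, ¬d  //  ¬¬a, ¬¬d.
                          branch 2.2.2.2.2.1.1 (add ¬a, ¬d):
                            × closes — contains both a and ¬a.
                          branch 2.2.2.2.2.1.2 (add ¬¬a, ¬¬d):
                            × closes — contains both d and ¬d.
                      branch 2.2.2.2.2.2 (add ¬a, ¬¬d):
                        ¬¬(¬a ↔ ¬d): β-rule — branch into ¬a, ¬d  //  ¬¬a, ¬¬d.
                          branch 2.2.2.2.2.2.1 (add ¬a, ¬d):
                            × closes — contains both d and ¬d.
                          branch 2.2.2.2.2.2.2 (add ¬¬a, ¬¬d):
                            × closes — contains both a and ¬a.
13 branches closed, 7 open.
Each open branch fixes some atoms; the unmentioned ones are free. Counting distinct full assignments: branch {b=false} (c, a, d) contributes 8 new; branch {a=false, c=true, d=false} (b) contributes 1 new; branch {a=false, c=false, d=true} (b) contributes 1 new; branch {a=true, c=true, d=true} (b) contributes 1 new; branch {a=false, c=true, d=false} (b) contributes 0 new; branch {a=true, c=true, d=true} (b) contributes 0 new; branch {a=false, c=true, d=false} (b) contributes 0 new. Total: 11.

11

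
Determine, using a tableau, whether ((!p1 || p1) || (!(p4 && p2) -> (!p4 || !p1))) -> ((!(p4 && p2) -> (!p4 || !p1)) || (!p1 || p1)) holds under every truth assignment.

Valid

Assume the negation and expand:
Initial set: {!(((!p1 || p1) || (!(p4 && p2) -> (!p4 || !p1))) -> ((!(p4 && p2) -> (!p4 || !p1)) || (!p1 || p1)))}.
!(((!p1 || p1) || (!(p4 && p2) -> (!p4 || !p1))) -> ((!(p4 && p2) -> (!p4 || !p1)) || (!p1 || p1))): α-rule — add ((!p1 || p1) || (!(p4 && p2) -> (!p4 || !p1))), !((!(p4 && p2) -> (!p4 || !p1)) || (!p1 || p1)).
!((!(p4 && p2) -> (!p4 || !p1)) || (!p1 || p1)): α-rule — add !(!(p4 && p2) -> (!p4 || !p1)), !(!p1 || p1).
!(!(p4 && p2) -> (!p4 || !p1)): α-rule — add !(p4 && p2), !(!p4 || !p1).
!(!p1 || p1): α-rule — add !!p1, !p1.
× closes — contains both p1 and !p1.
All 1 branch closes.
Every branch closed, so the negation is unsatisfiable and the formula is valid.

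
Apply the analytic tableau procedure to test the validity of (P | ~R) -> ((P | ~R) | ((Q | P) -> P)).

Assume the negation and expand:
Initial set: {~((P | ~R) -> ((P | ~R) | ((Q | P) -> P)))}.
~((P | ~R) -> ((P | ~R) | ((Q | P) -> P))): α-rule — add (P | ~R), ~((P | ~R) | ((Q | P) -> P)).
~((P | ~R) | ((Q | P) -> P)): α-rule — add ~(P | ~R), ~((Q | P) -> P).
~(P | ~R): α-rule — add ~P, ~~R.
~((Q | P) -> P): α-rule — add (Q | P), ~P.
(P | ~R): β-rule — branch into P  //  ~R.
  branch 1 (add P):
    × closes — contains both P and ~P.
  branch 2 (add ~R):
    × closes — contains both R and ~R.
All 2 branches close.
Every branch closed, so the negation is unsatisfiable and the formula is valid.

Valid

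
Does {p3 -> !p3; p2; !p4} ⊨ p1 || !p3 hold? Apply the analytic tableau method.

Initial set: {(p3 -> !p3); p2; !p4; !(p1 || !p3)}.
!(p1 || !p3): α-rule — add !p1, !!p3.
(p3 -> !p3): β-rule — branch into !p3  //  !p3.
  branch 1 (add !p3):
    × closes — contains both p3 and !p3.
  branch 2 (add !p3):
    × closes — contains both p3 and !p3.
All 2 branches close.
Every branch closed, so the premises entail the conclusion.

Yes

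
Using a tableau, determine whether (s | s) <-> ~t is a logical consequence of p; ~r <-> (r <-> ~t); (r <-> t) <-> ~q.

Initial set: {p; (~r <-> (r <-> ~t)); ((r <-> t) <-> ~q); ~((s | s) <-> ~t)}.
(~r <-> (r <-> ~t)): β-rule — branch into ~r, (r <-> ~t)  //  ~~r, ~(r <-> ~t).
  branch 1 (add ~r, (r <-> ~t)):
    ((r <-> t) <-> ~q): β-rule — branch into (r <-> t), ~q  //  ~(r <-> t), ~~q.
      branch 1.1 (add (r <-> t), ~q):
        ~((s | s) <-> ~t): β-rule — branch into (s | s), ~~t  //  ~(s | s), ~t.
          branch 1.1.1 (add (s | s), ~~t):
            (r <-> ~t): β-rule — branch into r, ~t  //  ~r, ~~t.
              branch 1.1.1.1 (add r, ~t):
                × closes — contains both r and ~r.
              branch 1.1.1.2 (add ~r, ~~t):
                (r <-> t): β-rule — branch into r, t  //  ~r, ~t.
                  branch 1.1.1.2.1 (add r, t):
                    × closes — contains both r and ~r.
                  branch 1.1.1.2.2 (add ~r, ~t):
                    × closes — contains both t and ~t.
          branch 1.1.2 (add ~(s | s), ~t):
            ~(s | s): α-rule — add ~s, ~s.
            (r <-> ~t): β-rule — branch into r, ~t  //  ~r, ~~t.
              branch 1.1.2.1 (add r, ~t):
                × closes — contains both r and ~r.
              branch 1.1.2.2 (add ~r, ~~t):
                × closes — contains both t and ~t.
      branch 1.2 (add ~(r <-> t), ~~q):
        ~((s | s) <-> ~t): β-rule — branch into (s | s), ~~t  //  ~(s | s), ~t.
          branch 1.2.1 (add (s | s), ~~t):
            (r <-> ~t): β-rule — branch into r, ~t  //  ~r, ~~t.
              branch 1.2.1.1 (add r, ~t):
                × closes — contains both r and ~r.
              branch 1.2.1.2 (add ~r, ~~t):
                ~(r <-> t): β-rule — branch into r, ~t  //  ~r, t.
                  branch 1.2.1.2.1 (add r, ~t):
                    × closes — contains both r and ~r.
                  branch 1.2.1.2.2 (add ~r, t):
                    (s | s): β-rule — branch into s  //  s.
                      branch 1.2.1.2.2.1 (add s):
                        ○ open, literals {p=1, q=1, r=0, s=1, t=1}.
                      branch 1.2.1.2.2.2 (add s):
                        ○ open, literals {p=1, q=1, r=0, s=1, t=1}.
          branch 1.2.2 (add ~(s | s), ~t):
            ~(s | s): α-rule — add ~s, ~s.
            (r <-> ~t): β-rule — branch into r, ~t  //  ~r, ~~t.
              branch 1.2.2.1 (add r, ~t):
                × closes — contains both r and ~r.
              branch 1.2.2.2 (add ~r, ~~t):
                × closes — contains both t and ~t.
  branch 2 (add ~~r, ~(r <-> ~t)):
    ((r <-> t) <-> ~q): β-rule — branch into (r <-> t), ~q  //  ~(r <-> t), ~~q.
      branch 2.1 (add (r <-> t), ~q):
        ~((s | s) <-> ~t): β-rule — branch into (s | s), ~~t  //  ~(s | s), ~t.
          branch 2.1.1 (add (s | s), ~~t):
            ~(r <-> ~t): β-rule — branch into r, ~~t  //  ~r, ~t.
              branch 2.1.1.1 (add r, ~~t):
                (r <-> t): β-rule — branch into r, t  //  ~r, ~t.
                  branch 2.1.1.1.1 (add r, t):
                    (s | s): β-rule — branch into s  //  s.
                      branch 2.1.1.1.1.1 (add s):
                        ○ open, literals {p=1, q=0, r=1, s=1, t=1}.
                      branch 2.1.1.1.1.2 (add s):
                        ○ open, literals {p=1, q=0, r=1, s=1, t=1}.
                  branch 2.1.1.1.2 (add ~r, ~t):
                    × closes — contains both r and ~r.
              branch 2.1.1.2 (add ~r, ~t):
                × closes — contains both r and ~r.
          branch 2.1.2 (add ~(s | s), ~t):
            ~(s | s): α-rule — add ~s, ~s.
            ~(r <-> ~t): β-rule — branch into r, ~~t  //  ~r, ~t.
              branch 2.1.2.1 (add r, ~~t):
                × closes — contains both t and ~t.
              branch 2.1.2.2 (add ~r, ~t):
                × closes — contains both r and ~r.
      branch 2.2 (add ~(r <-> t), ~~q):
        ~((s | s) <-> ~t): β-rule — branch into (s | s), ~~t  //  ~(s | s), ~t.
          branch 2.2.1 (add (s | s), ~~t):
            ~(r <-> ~t): β-rule — branch into r, ~~t  //  ~r, ~t.
              branch 2.2.1.1 (add r, ~~t):
                ~(r <-> t): β-rule — branch into r, ~t  //  ~r, t.
                  branch 2.2.1.1.1 (add r, ~t):
                    × closes — contains both t and ~t.
                  branch 2.2.1.1.2 (add ~r, t):
                    × closes — contains both r and ~r.
              branch 2.2.1.2 (add ~r, ~t):
                × closes — contains both r and ~r.
          branch 2.2.2 (add ~(s | s), ~t):
            ~(s | s): α-rule — add ~s, ~s.
            ~(r <-> ~t): β-rule — branch into r, ~~t  //  ~r, ~t.
              branch 2.2.2.1 (add r, ~~t):
                × closes — contains both t and ~t.
              branch 2.2.2.2 (add ~r, ~t):
                × closes — contains both r and ~r.
18 branches closed, 4 open.
An open branch gives a countermodel: p=1, q=1, r=0, s=1, t=1 (unmentioned atoms arbitrary); the premises hold there but the conclusion fails.

No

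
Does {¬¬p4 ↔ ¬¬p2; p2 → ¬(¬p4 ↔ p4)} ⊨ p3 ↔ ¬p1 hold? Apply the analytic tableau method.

No

Initial set: {(¬¬p4 ↔ ¬¬p2); (p2 → ¬(¬p4 ↔ p4)); ¬(p3 ↔ ¬p1)}.
(¬¬p4 ↔ ¬¬p2): β-rule — branch into ¬¬p4, ¬¬p2  //  ¬¬¬p4, ¬¬¬p2.
  branch 1 (add ¬¬p4, ¬¬p2):
    ¬¬p4: drop double negation, giving p4.
    ¬¬p2: drop double negation, giving p2.
    (p2 → ¬(¬p4 ↔ p4)): β-rule — branch into ¬p2  //  ¬(¬p4 ↔ p4).
      branch 1.1 (add ¬p2):
        × closes — contains both p2 and ¬p2.
      branch 1.2 (add ¬(¬p4 ↔ p4)):
        ¬(p3 ↔ ¬p1): β-rule — branch into p3, ¬¬p1  //  ¬p3, ¬p1.
          branch 1.2.1 (add p3, ¬¬p1):
            ¬(¬p4 ↔ p4): β-rule — branch into ¬p4, ¬p4  //  ¬¬p4, p4.
              branch 1.2.1.1 (add ¬p4, ¬p4):
                × closes — contains both p4 and ¬p4.
              branch 1.2.1.2 (add ¬¬p4, p4):
                ○ open, literals {p1=true, p2=true, p3=true, p4=true}.
          branch 1.2.2 (add ¬p3, ¬p1):
            ¬(¬p4 ↔ p4): β-rule — branch into ¬p4, ¬p4  //  ¬¬p4, p4.
              branch 1.2.2.1 (add ¬p4, ¬p4):
                × closes — contains both p4 and ¬p4.
              branch 1.2.2.2 (add ¬¬p4, p4):
                ○ open, literals {p1=false, p2=true, p3=false, p4=true}.
  branch 2 (add ¬¬¬p4, ¬¬¬p2):
    ¬¬¬p4: drop double negation, giving ¬p4.
    ¬¬¬p2: drop double negation, giving ¬p2.
    (p2 → ¬(¬p4 ↔ p4)): β-rule — branch into ¬p2  //  ¬(¬p4 ↔ p4).
      branch 2.1 (add ¬p2):
        ¬(p3 ↔ ¬p1): β-rule — branch into p3, ¬¬p1  //  ¬p3, ¬p1.
          branch 2.1.1 (add p3, ¬¬p1):
            ○ open, literals {p1=true, p2=false, p3=true, p4=false}.
          branch 2.1.2 (add ¬p3, ¬p1):
            ○ open, literals {p1=false, p2=false, p3=false, p4=false}.
      branch 2.2 (add ¬(¬p4 ↔ p4)):
        ¬(p3 ↔ ¬p1): β-rule — branch into p3, ¬¬p1  //  ¬p3, ¬p1.
          branch 2.2.1 (add p3, ¬¬p1):
            ¬(¬p4 ↔ p4): β-rule — branch into ¬p4, ¬p4  //  ¬¬p4, p4.
              branch 2.2.1.1 (add ¬p4, ¬p4):
                ○ open, literals {p1=true, p2=false, p3=true, p4=false}.
              branch 2.2.1.2 (add ¬¬p4, p4):
                × closes — contains both p4 and ¬p4.
          branch 2.2.2 (add ¬p3, ¬p1):
            ¬(¬p4 ↔ p4): β-rule — branch into ¬p4, ¬p4  //  ¬¬p4, p4.
              branch 2.2.2.1 (add ¬p4, ¬p4):
                ○ open, literals {p1=false, p2=false, p3=false, p4=false}.
              branch 2.2.2.2 (add ¬¬p4, p4):
                × closes — contains both p4 and ¬p4.
5 branches closed, 6 open.
An open branch gives a countermodel: p1=true, p2=true, p3=true, p4=true (unmentioned atoms arbitrary); the premises hold there but the conclusion fails.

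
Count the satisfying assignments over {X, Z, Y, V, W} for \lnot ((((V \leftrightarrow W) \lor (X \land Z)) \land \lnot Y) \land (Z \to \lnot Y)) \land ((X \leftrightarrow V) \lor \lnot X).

17

Initial set: {T (\lnot ((((V \leftrightarrow W) \lor (X \land Z)) \land \lnot Y) \land (Z \to \lnot Y)) \land ((X \leftrightarrow V) \lor \lnot X))}.
T (\lnot ((((V \leftrightarrow W) \lor (X \land Z)) \land \lnot Y) \land (Z \to \lnot Y)) \land ((X \leftrightarrow V) \lor \lnot X)): α-rule — add T \lnot ((((V \leftrightarrow W) \lor (X \land Z)) \land \lnot Y) \land (Z \to \lnot Y)), T ((X \leftrightarrow V) \lor \lnot X).
T \lnot ((((V \leftrightarrow W) \lor (X \land Z)) \land \lnot Y) \land (Z \to \lnot Y)): β-rule — branch into F (((V \leftrightarrow W) \lor (X \land Z)) \land \lnot Y)  //  F (Z \to \lnot Y).
  branch 1 (add F (((V \leftrightarrow W) \lor (X \land Z)) \land \lnot Y)):
    T ((X \leftrightarrow V) \lor \lnot X): β-rule — branch into T (X \leftrightarrow V)  //  T \lnot X.
      branch 1.1 (add T (X \leftrightarrow V)):
        F (((V \leftrightarrow W) \lor (X \land Z)) \land \lnot Y): β-rule — branch into F ((V \leftrightarrow W) \lor (X \land Z))  //  F \lnot Y.
          branch 1.1.1 (add F ((V \leftrightarrow W) \lor (X \land Z))):
            F ((V \leftrightarrow W) \lor (X \land Z)): α-rule — add F (V \leftrightarrow W), F (X \land Z).
            T (X \leftrightarrow V): β-rule — branch into T X, T V  //  F X, F V.
              branch 1.1.1.1 (add T X, T V):
                F (V \leftrightarrow W): β-rule — branch into T V, F W  //  F V, T W.
                  branch 1.1.1.1.1 (add T V, F W):
                    F (X \land Z): β-rule — branch into F X  //  F Z.
                      branch 1.1.1.1.1.1 (add F X):
                        × closes — contains both X and \lnot X.
                      branch 1.1.1.1.1.2 (add F Z):
                        ○ open, literals {V=true, W=false, X=true, Z=false}.
                  branch 1.1.1.1.2 (add F V, T W):
                    × closes — contains both V and \lnot V.
              branch 1.1.1.2 (add F X, F V):
                F (V \leftrightarrow W): β-rule — branch into T V, F W  //  F V, T W.
                  branch 1.1.1.2.1 (add T V, F W):
                    × closes — contains both V and \lnot V.
                  branch 1.1.1.2.2 (add F V, T W):
                    F (X \land Z): β-rule — branch into F X  //  F Z.
                      branch 1.1.1.2.2.1 (add F X):
                        ○ open, literals {V=false, W=true, X=false}.
                      branch 1.1.1.2.2.2 (add F Z):
                        ○ open, literals {V=false, W=true, X=false, Z=false}.
          branch 1.1.2 (add F \lnot Y):
            T (X \leftrightarrow V): β-rule — branch into T X, T V  //  F X, F V.
              branch 1.1.2.1 (add T X, T V):
                ○ open, literals {V=true, X=true, Y=true}.
              branch 1.1.2.2 (add F X, F V):
                ○ open, literals {V=false, X=false, Y=true}.
      branch 1.2 (add T \lnot X):
        F (((V \leftrightarrow W) \lor (X \land Z)) \land \lnot Y): β-rule — branch into F ((V \leftrightarrow W) \lor (X \land Z))  //  F \lnot Y.
          branch 1.2.1 (add F ((V \leftrightarrow W) \lor (X \land Z))):
            F ((V \leftrightarrow W) \lor (X \land Z)): α-rule — add F (V \leftrightarrow W), F (X \land Z).
            F (V \leftrightarrow W): β-rule — branch into T V, F W  //  F V, T W.
              branch 1.2.1.1 (add T V, F W):
                F (X \land Z): β-rule — branch into F X  //  F Z.
                  branch 1.2.1.1.1 (add F X):
                    ○ open, literals {V=true, W=false, X=false}.
                  branch 1.2.1.1.2 (add F Z):
                    ○ open, literals {V=true, W=false, X=false, Z=false}.
              branch 1.2.1.2 (add F V, T W):
                F (X \land Z): β-rule — branch into F X  //  F Z.
                  branch 1.2.1.2.1 (add F X):
                    ○ open, literals {V=false, W=true, X=false}.
                  branch 1.2.1.2.2 (add F Z):
                    ○ open, literals {V=false, W=true, X=false, Z=false}.
          branch 1.2.2 (add F \lnot Y):
            ○ open, literals {X=false, Y=true}.
  branch 2 (add F (Z \to \lnot Y)):
    F (Z \to \lnot Y): α-rule — add T Z, F \lnot Y.
    T ((X \leftrightarrow V) \lor \lnot X): β-rule — branch into T (X \leftrightarrow V)  //  T \lnot X.
      branch 2.1 (add T (X \leftrightarrow V)):
        T (X \leftrightarrow V): β-rule — branch into T X, T V  //  F X, F V.
          branch 2.1.1 (add T X, T V):
            ○ open, literals {V=true, X=true, Y=true, Z=true}.
          branch 2.1.2 (add F X, F V):
            ○ open, literals {V=false, X=false, Y=true, Z=true}.
      branch 2.2 (add T \lnot X):
        ○ open, literals {X=false, Y=true, Z=true}.
3 branches closed, 13 open.
Each open branch fixes some atoms; the unmentioned ones are free. Counting distinct full assignments: branch {V=true, W=false, X=true, Z=false} (Y) contributes 2 new; branch {V=false, W=true, X=false} (Z, Y) contributes 4 new; branch {V=false, W=true, X=false, Z=false} (Y) contributes 0 new; branch {V=true, X=true, Y=true} (Z, W) contributes 3 new; branch {V=false, X=false, Y=true} (Z, W) contributes 2 new; branch {V=true, W=false, X=false} (Z, Y) contributes 4 new; branch {V=true, W=false, X=false, Z=false} (Y) contributes 0 new; branch {V=false, W=true, X=false} (Z, Y) contributes 0 new; branch {V=false, W=true, X=false, Z=false} (Y) contributes 0 new; branch {X=false, Y=true} (Z, V, W) contributes 2 new; branch {V=true, X=true, Y=true, Z=true} (W) contributes 0 new; branch {V=false, X=false, Y=true, Z=true} (W) contributes 0 new; branch {X=false, Y=true, Z=true} (V, W) contributes 0 new. Total: 17.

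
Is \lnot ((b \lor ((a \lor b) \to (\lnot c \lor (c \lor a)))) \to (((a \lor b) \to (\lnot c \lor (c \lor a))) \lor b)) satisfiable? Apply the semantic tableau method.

Unsatisfiable

Initial set: {T \lnot ((b \lor ((a \lor b) \to (\lnot c \lor (c \lor a)))) \to (((a \lor b) \to (\lnot c \lor (c \lor a))) \lor b))}.
T \lnot ((b \lor ((a \lor b) \to (\lnot c \lor (c \lor a)))) \to (((a \lor b) \to (\lnot c \lor (c \lor a))) \lor b)): α-rule — add T (b \lor ((a \lor b) \to (\lnot c \lor (c \lor a)))), F (((a \lor b) \to (\lnot c \lor (c \lor a))) \lor b).
F (((a \lor b) \to (\lnot c \lor (c \lor a))) \lor b): α-rule — add F ((a \lor b) \to (\lnot c \lor (c \lor a))), F b.
F ((a \lor b) \to (\lnot c \lor (c \lor a))): α-rule — add T (a \lor b), F (\lnot c \lor (c \lor a)).
F (\lnot c \lor (c \lor a)): α-rule — add F \lnot c, F (c \lor a).
F (c \lor a): α-rule — add F c, F a.
× closes — contains both c and \lnot c.
All 1 branch closes.
Every branch closed; the formula is unsatisfiable.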